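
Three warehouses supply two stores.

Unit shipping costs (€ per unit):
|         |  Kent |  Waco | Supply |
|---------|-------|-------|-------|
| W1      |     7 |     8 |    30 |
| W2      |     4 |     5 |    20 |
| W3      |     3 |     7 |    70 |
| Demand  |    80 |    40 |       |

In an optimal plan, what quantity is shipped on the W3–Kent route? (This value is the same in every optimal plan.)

70

Solving gives:
  W1->Kent: 10 × €7 = €70
  W1->Waco: 20 × €8 = €160
  W2->Waco: 20 × €5 = €100
  W3->Kent: 70 × €3 = €210
Total cost = €540.
So W3→Kent carries 70 units.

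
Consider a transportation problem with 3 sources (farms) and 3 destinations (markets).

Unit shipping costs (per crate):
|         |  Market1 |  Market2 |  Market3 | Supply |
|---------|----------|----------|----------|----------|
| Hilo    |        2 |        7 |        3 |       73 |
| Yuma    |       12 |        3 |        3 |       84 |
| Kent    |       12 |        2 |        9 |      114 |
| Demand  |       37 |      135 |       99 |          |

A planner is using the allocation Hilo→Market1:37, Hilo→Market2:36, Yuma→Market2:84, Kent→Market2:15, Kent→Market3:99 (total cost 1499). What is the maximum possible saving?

837

Current plan cost = 37·2 + 36·7 + 84·3 + 15·2 + 99·9 = 1499.
Optimal plan:
  Hilo to Market1: 37 × 2 = 74
  Hilo to Market3: 36 × 3 = 108
  Yuma to Market2: 21 × 3 = 63
  Yuma to Market3: 63 × 3 = 189
  Kent to Market2: 114 × 2 = 228
Optimal cost = 662.
Saving = 1499 − 662 = 837.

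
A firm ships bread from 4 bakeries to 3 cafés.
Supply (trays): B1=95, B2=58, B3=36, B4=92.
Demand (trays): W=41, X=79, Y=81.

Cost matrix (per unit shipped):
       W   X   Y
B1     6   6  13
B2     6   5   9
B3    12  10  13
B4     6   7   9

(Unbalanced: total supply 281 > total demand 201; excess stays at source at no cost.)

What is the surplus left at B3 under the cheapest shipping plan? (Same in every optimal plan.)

36

Minimum-cost shipments:
  B1 to W: 41 × 6 = 246
  B1 to X: 21 × 6 = 126
  B2 to X: 58 × 5 = 290
  B4 to Y: 81 × 9 = 729
Total cost = 1391.
B3 ships 0 of its 36, leaving 36.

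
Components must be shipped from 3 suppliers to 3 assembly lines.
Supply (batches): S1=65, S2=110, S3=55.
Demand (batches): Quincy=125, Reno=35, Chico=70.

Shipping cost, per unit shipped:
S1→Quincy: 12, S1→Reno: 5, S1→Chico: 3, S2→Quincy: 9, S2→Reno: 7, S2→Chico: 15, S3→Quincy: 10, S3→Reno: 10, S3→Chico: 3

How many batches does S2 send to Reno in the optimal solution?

0

Optimal shipments:
  S1->Reno: 35 × 5 = 175
  S1->Chico: 30 × 3 = 90
  S2->Quincy: 110 × 9 = 990
  S3->Quincy: 15 × 10 = 150
  S3->Chico: 40 × 3 = 120
Total cost = 1525.
The route S2→Reno is not used.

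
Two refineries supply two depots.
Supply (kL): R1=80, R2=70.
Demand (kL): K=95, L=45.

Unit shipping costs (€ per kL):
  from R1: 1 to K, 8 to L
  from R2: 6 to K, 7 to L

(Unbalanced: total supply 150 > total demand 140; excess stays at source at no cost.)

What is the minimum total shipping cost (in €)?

Optimal allocation:
  R1→K: 80 × €1 = €80
  R2→K: 15 × €6 = €90
  R2→L: 45 × €7 = €315
Total = 80 + 90 + 315 = €485.

485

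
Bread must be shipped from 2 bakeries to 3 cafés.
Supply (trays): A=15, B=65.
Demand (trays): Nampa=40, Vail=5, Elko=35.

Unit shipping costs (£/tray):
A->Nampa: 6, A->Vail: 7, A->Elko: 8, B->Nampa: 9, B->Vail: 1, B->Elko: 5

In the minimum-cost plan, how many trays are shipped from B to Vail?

5

The minimum-cost plan:
  A->Nampa: 15 × £6 = £90
  B->Nampa: 25 × £9 = £225
  B->Vail: 5 × £1 = £5
  B->Elko: 35 × £5 = £175
Total cost = £495.
So B→Vail carries 5 trays.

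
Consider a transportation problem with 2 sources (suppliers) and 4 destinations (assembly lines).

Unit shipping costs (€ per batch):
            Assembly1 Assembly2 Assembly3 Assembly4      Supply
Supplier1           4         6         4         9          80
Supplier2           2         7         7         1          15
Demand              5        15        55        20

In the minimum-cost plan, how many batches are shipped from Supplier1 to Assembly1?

5

The minimum-cost plan:
  Supplier1 to Assembly1: 5 × €4 = €20
  Supplier1 to Assembly2: 15 × €6 = €90
  Supplier1 to Assembly3: 55 × €4 = €220
  Supplier1 to Assembly4: 5 × €9 = €45
  Supplier2 to Assembly4: 15 × €1 = €15
Total cost = €390.
So Supplier1→Assembly1 carries 5 batches.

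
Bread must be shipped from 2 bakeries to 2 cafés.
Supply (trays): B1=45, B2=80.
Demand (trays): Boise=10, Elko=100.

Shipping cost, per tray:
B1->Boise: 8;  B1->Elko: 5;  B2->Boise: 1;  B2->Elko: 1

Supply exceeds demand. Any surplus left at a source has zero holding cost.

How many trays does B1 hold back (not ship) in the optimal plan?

15

An optimal plan:
  B1→Elko: 30 trays
  B2→Boise: 10 trays
  B2→Elko: 70 trays
Total cost = 230.
B1 ships 30 of its 45, leaving 15.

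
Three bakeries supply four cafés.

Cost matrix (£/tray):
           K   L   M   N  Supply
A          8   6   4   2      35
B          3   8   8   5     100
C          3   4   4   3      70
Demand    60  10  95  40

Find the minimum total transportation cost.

800

An optimal shipping plan:
  A->M: 35 × £4 = £140
  B->K: 60 × £3 = £180
  B->N: 40 × £5 = £200
  C->L: 10 × £4 = £40
  C->M: 60 × £4 = £240
Total = 140 + 180 + 200 + 40 + 240 = £800.
(Supply check: A ships 35; B ships 100; C ships 70.)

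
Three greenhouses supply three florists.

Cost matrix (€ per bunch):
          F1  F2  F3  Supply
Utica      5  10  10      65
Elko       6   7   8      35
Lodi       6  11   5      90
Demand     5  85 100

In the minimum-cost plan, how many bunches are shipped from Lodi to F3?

90

Optimal shipments:
  Utica to F1: 5 × €5 = €25
  Utica to F2: 50 × €10 = €500
  Utica to F3: 10 × €10 = €100
  Elko to F2: 35 × €7 = €245
  Lodi to F3: 90 × €5 = €450
Total cost = €1320.
So Lodi→F3 carries 90 bunches.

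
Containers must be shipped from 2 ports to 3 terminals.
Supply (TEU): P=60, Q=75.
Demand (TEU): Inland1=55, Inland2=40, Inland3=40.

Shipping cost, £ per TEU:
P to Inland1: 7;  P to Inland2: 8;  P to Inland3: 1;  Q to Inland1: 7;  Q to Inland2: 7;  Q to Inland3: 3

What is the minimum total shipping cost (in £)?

705

Optimal allocation:
  P->Inland1: 20 TEU
  P->Inland3: 40 TEU
  Q->Inland1: 35 TEU
  Q->Inland2: 40 TEU
Total cost = £705.
(Supply check: P ships 60; Q ships 75.)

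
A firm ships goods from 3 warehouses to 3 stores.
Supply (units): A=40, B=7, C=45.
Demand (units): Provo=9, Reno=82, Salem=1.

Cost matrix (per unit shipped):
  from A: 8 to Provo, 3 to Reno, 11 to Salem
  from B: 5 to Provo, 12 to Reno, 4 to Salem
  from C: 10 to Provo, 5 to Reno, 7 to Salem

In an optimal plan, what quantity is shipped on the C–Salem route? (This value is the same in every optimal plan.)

Optimal shipments:
  A to Reno: 40 × 3 = 120
  B to Provo: 7 × 5 = 35
  C to Provo: 2 × 10 = 20
  C to Reno: 42 × 5 = 210
  C to Salem: 1 × 7 = 7
Total cost = 392.
So C→Salem carries 1 units.

1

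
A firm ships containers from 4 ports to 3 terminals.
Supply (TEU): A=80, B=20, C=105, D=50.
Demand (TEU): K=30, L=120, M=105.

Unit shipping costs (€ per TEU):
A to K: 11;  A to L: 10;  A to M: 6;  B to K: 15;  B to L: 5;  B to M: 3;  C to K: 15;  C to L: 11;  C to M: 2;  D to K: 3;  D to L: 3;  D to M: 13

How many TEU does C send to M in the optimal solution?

Optimal shipments:
  A to L: 80 × €10 = €800
  B to L: 20 × €5 = €100
  C to M: 105 × €2 = €210
  D to K: 30 × €3 = €90
  D to L: 20 × €3 = €60
Total cost = €1260.
So C→M carries 105 TEU.

105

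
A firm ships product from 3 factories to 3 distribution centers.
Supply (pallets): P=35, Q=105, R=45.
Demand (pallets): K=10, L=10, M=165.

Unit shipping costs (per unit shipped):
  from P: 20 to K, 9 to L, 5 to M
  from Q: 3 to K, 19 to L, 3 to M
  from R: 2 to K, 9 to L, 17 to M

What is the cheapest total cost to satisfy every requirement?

1025

A cheapest plan:
  P to M: 35 × 5 = 175
  Q to M: 105 × 3 = 315
  R to K: 10 × 2 = 20
  R to L: 10 × 9 = 90
  R to M: 25 × 17 = 425
Total = 175 + 315 + 20 + 90 + 425 = 1025.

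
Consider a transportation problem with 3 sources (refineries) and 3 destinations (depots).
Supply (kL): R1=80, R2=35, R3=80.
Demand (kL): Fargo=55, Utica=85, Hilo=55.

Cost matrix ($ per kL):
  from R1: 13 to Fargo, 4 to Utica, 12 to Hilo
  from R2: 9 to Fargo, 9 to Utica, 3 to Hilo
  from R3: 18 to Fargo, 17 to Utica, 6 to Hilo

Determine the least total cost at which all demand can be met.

1410

A cheapest plan:
  R1->Utica: 80 × $4 = $320
  R2->Fargo: 35 × $9 = $315
  R3->Fargo: 20 × $18 = $360
  R3->Utica: 5 × $17 = $85
  R3->Hilo: 55 × $6 = $330
Total = 320 + 315 + 360 + 85 + 330 = $1410.
(Supply check: R1 ships 80; R2 ships 35; R3 ships 80.)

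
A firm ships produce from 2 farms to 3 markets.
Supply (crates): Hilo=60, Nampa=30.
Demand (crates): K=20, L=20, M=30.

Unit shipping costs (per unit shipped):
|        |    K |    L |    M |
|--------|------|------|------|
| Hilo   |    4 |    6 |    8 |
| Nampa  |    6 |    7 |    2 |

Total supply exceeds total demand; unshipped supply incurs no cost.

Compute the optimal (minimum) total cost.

260

An optimal shipping plan:
  Hilo–K: 20 × 4 = 80
  Hilo–L: 20 × 6 = 120
  Nampa–M: 30 × 2 = 60
Total = 80 + 120 + 60 = 260.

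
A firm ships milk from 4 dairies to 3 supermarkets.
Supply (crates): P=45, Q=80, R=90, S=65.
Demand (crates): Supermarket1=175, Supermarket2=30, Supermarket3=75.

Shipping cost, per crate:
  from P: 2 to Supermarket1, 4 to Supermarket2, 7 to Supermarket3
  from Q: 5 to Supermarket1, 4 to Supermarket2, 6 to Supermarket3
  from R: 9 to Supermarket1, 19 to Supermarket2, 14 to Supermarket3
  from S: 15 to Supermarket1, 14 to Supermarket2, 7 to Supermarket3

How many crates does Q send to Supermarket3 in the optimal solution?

10

Optimal shipments:
  P–Supermarket1: 45 × 2 = 90
  Q–Supermarket1: 40 × 5 = 200
  Q–Supermarket2: 30 × 4 = 120
  Q–Supermarket3: 10 × 6 = 60
  R–Supermarket1: 90 × 9 = 810
  S–Supermarket3: 65 × 7 = 455
Total cost = 1735.
So Q→Supermarket3 carries 10 crates.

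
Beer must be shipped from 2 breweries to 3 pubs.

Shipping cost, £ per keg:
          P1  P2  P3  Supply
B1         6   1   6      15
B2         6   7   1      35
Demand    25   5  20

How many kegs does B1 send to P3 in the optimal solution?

Solving gives:
  B1→P1: 10 × £6 = £60
  B1→P2: 5 × £1 = £5
  B2→P1: 15 × £6 = £90
  B2→P3: 20 × £1 = £20
Total cost = £175.
The route B1→P3 is not used.

0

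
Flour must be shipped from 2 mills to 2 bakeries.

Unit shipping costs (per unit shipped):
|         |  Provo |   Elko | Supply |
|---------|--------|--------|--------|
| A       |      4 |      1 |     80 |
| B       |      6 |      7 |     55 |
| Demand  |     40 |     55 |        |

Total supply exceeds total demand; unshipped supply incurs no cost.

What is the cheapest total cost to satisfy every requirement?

A cheapest plan:
  A→Provo: 25 × 4 = 100
  A→Elko: 55 × 1 = 55
  B→Provo: 15 × 6 = 90
Total = 100 + 55 + 90 = 245.

245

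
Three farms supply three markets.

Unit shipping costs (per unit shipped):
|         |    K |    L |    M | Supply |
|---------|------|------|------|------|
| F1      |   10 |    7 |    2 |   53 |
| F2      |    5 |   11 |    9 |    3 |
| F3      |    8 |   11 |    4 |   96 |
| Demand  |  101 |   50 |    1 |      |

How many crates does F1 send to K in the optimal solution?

2

The minimum-cost plan:
  F1->K: 2 crates
  F1->L: 50 crates
  F1->M: 1 crates
  F2->K: 3 crates
  F3->K: 96 crates
Total cost = 1155.
So F1→K carries 2 crates.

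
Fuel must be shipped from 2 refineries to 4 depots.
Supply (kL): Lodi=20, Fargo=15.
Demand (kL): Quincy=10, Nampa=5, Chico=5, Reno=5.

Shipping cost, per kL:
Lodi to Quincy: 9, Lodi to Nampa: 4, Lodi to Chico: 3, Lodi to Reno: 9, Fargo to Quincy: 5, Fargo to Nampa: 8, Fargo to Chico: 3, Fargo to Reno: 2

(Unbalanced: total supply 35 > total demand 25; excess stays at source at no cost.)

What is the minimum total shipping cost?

95

Optimal allocation:
  Lodi→Nampa: 5 kL
  Lodi→Chico: 5 kL
  Fargo→Quincy: 10 kL
  Fargo→Reno: 5 kL
Total cost = 95.
(Supply check: Lodi ships 10; Fargo ships 15.)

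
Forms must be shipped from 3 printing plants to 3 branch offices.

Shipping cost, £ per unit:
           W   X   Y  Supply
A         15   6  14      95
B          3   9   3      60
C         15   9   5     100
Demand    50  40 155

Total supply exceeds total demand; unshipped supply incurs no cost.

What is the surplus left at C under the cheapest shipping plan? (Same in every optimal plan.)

0

An optimal plan:
  A to X: 40 boxes
  A to Y: 45 boxes
  B to W: 50 boxes
  B to Y: 10 boxes
  C to Y: 100 boxes
Total cost = £1550.
C ships 100 of its 100, leaving 0.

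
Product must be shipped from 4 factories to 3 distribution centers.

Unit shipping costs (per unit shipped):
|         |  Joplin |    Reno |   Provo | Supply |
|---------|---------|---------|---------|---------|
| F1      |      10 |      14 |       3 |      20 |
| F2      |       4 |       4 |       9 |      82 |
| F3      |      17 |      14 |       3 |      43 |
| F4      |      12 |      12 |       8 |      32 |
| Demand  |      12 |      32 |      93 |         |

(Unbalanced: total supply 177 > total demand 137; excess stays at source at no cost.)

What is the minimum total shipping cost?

An optimal shipping plan:
  F1→Provo: 20 × 3 = 60
  F2→Joplin: 12 × 4 = 48
  F2→Reno: 32 × 4 = 128
  F3→Provo: 43 × 3 = 129
  F4→Provo: 30 × 8 = 240
Total = 60 + 48 + 128 + 129 + 240 = 605.

605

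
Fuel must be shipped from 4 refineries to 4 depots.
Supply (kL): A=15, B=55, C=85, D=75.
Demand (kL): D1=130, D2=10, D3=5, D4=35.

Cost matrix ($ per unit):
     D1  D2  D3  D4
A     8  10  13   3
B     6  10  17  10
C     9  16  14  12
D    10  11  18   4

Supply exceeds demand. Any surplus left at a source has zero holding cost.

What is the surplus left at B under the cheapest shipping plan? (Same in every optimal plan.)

An optimal plan:
  A->D1: 5 × $8 = $40
  A->D2: 10 × $10 = $100
  B->D1: 55 × $6 = $330
  C->D1: 70 × $9 = $630
  C->D3: 5 × $14 = $70
  D->D4: 35 × $4 = $140
Total cost = $1310.
B ships 55 of its 55, leaving 0.

0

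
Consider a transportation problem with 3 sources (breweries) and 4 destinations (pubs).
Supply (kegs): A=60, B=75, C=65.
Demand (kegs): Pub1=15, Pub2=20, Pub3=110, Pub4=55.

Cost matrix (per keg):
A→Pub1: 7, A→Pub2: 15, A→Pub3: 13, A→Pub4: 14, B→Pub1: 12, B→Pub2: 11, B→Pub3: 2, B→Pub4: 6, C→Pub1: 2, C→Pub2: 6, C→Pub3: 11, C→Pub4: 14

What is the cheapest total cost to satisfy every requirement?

1465

A cheapest plan:
  A→Pub3: 5 kegs
  A→Pub4: 55 kegs
  B→Pub3: 75 kegs
  C→Pub1: 15 kegs
  C→Pub2: 20 kegs
  C→Pub3: 30 kegs
Total cost = 1465.
(Supply check: A ships 60; B ships 75; C ships 65.)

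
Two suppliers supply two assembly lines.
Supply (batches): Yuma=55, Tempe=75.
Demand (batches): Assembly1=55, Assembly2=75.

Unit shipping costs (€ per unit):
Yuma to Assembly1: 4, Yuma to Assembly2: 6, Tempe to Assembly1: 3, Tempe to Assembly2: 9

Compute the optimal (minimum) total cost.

675

A cheapest plan:
  Yuma–Assembly2: 55 × €6 = €330
  Tempe–Assembly1: 55 × €3 = €165
  Tempe–Assembly2: 20 × €9 = €180
Total = 330 + 165 + 180 = €675.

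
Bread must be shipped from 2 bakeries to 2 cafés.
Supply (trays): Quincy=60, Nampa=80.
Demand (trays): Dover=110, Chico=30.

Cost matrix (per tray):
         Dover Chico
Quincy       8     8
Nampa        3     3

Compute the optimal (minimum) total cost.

720

A cheapest plan:
  Quincy–Dover: 30 × 8 = 240
  Quincy–Chico: 30 × 8 = 240
  Nampa–Dover: 80 × 3 = 240
Total = 240 + 240 + 240 = 720.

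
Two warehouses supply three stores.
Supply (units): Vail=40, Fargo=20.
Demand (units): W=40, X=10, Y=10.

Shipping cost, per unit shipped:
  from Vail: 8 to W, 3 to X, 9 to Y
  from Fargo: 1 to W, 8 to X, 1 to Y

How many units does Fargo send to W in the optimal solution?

10

Solving gives:
  Vail→W: 30 × 8 = 240
  Vail→X: 10 × 3 = 30
  Fargo→W: 10 × 1 = 10
  Fargo→Y: 10 × 1 = 10
Total cost = 290.
So Fargo→W carries 10 units.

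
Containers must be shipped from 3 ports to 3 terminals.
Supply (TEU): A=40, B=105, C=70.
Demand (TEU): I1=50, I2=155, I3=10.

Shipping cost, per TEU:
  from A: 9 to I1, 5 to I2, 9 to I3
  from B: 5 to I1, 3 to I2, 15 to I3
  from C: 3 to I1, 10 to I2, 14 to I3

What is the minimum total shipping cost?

A cheapest plan:
  A–I2: 30 × 5 = 150
  A–I3: 10 × 9 = 90
  B–I2: 105 × 3 = 315
  C–I1: 50 × 3 = 150
  C–I2: 20 × 10 = 200
Total = 150 + 90 + 315 + 150 + 200 = 905.
(Supply check: A ships 40; B ships 105; C ships 70.)

905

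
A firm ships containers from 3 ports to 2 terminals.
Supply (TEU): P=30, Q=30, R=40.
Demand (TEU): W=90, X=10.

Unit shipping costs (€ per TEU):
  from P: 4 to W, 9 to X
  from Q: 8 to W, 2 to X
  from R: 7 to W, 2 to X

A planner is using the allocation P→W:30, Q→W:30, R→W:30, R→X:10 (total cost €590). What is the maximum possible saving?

10

Current plan cost = 30·4 + 30·8 + 30·7 + 10·2 = €590.
Optimal plan:
  P→W: 30 TEU
  Q→W: 20 TEU
  Q→X: 10 TEU
  R→W: 40 TEU
Optimal cost = €580.
Saving = 590 − 580 = €10.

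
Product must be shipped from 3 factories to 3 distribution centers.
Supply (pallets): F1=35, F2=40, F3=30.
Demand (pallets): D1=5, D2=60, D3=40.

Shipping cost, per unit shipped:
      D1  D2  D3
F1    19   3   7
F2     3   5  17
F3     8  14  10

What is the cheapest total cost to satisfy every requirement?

635

One minimum-cost allocation:
  F1→D2: 25 × 3 = 75
  F1→D3: 10 × 7 = 70
  F2→D1: 5 × 3 = 15
  F2→D2: 35 × 5 = 175
  F3→D3: 30 × 10 = 300
Total = 75 + 70 + 15 + 175 + 300 = 635.
(Supply check: F1 ships 35; F2 ships 40; F3 ships 30.)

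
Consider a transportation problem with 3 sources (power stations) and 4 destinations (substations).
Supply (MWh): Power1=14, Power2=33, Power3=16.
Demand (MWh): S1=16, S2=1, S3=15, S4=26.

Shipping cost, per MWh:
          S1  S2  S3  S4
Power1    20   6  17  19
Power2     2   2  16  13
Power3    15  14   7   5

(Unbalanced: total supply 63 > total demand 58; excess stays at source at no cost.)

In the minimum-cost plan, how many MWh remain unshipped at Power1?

5

Minimum-cost shipments:
  Power1->S3: 9 × 17 = 153
  Power2->S1: 16 × 2 = 32
  Power2->S2: 1 × 2 = 2
  Power2->S4: 16 × 13 = 208
  Power3->S3: 6 × 7 = 42
  Power3->S4: 10 × 5 = 50
Total cost = 487.
Power1 ships 9 of its 14, leaving 5.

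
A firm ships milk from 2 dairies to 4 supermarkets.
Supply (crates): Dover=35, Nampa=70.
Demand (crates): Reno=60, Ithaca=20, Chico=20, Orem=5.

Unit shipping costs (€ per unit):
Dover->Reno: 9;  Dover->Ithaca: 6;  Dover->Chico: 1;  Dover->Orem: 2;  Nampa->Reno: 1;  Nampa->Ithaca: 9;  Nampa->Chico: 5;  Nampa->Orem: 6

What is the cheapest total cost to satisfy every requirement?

240

An optimal shipping plan:
  Dover->Ithaca: 10 crates
  Dover->Chico: 20 crates
  Dover->Orem: 5 crates
  Nampa->Reno: 60 crates
  Nampa->Ithaca: 10 crates
Total cost = €240.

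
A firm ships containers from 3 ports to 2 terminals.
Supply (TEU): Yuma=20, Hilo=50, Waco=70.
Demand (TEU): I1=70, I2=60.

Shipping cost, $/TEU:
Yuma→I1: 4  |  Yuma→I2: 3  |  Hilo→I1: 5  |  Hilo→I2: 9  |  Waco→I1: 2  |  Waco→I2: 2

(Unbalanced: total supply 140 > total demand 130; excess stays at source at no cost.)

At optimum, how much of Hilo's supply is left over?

An optimal plan:
  Yuma to I2: 20 × $3 = $60
  Hilo to I1: 40 × $5 = $200
  Waco to I1: 30 × $2 = $60
  Waco to I2: 40 × $2 = $80
Total cost = $400.
Hilo ships 40 of its 50, leaving 10.

10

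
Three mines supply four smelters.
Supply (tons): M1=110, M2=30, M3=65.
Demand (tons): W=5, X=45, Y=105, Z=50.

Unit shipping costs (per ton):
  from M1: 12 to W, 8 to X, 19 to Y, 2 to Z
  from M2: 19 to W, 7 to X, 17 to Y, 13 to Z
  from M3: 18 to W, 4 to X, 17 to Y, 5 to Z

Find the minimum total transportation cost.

A cheapest plan:
  M1->W: 5 × 12 = 60
  M1->Y: 55 × 19 = 1045
  M1->Z: 50 × 2 = 100
  M2->Y: 30 × 17 = 510
  M3->X: 45 × 4 = 180
  M3->Y: 20 × 17 = 340
Total = 60 + 1045 + 100 + 510 + 180 + 340 = 2235.

2235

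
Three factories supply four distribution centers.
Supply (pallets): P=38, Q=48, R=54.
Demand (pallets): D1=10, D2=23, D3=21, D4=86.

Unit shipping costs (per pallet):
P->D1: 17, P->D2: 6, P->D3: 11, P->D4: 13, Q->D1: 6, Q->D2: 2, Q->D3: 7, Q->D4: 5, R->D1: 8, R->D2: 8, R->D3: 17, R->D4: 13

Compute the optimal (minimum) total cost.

1195

A cheapest plan:
  P–D2: 17 × 6 = 102
  P–D3: 21 × 11 = 231
  Q–D4: 48 × 5 = 240
  R–D1: 10 × 8 = 80
  R–D2: 6 × 8 = 48
  R–D4: 38 × 13 = 494
Total = 102 + 231 + 240 + 80 + 48 + 494 = 1195.
(Supply check: P ships 38; Q ships 48; R ships 54.)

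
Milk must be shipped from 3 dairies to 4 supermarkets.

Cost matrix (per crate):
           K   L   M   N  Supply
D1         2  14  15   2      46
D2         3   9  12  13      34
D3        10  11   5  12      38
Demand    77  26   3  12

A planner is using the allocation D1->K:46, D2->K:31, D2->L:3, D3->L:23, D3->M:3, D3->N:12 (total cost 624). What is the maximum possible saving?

39

Current plan cost = 46·2 + 31·3 + 3·9 + 23·11 + 3·5 + 12·12 = 624.
Optimal plan:
  D1->K: 34 crates
  D1->N: 12 crates
  D2->K: 34 crates
  D3->K: 9 crates
  D3->L: 26 crates
  D3->M: 3 crates
Optimal cost = 585.
Saving = 624 − 585 = 39.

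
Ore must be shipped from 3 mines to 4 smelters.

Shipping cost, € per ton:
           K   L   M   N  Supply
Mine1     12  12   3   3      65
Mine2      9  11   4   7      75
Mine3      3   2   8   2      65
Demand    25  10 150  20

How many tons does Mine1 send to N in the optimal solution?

0

Solving gives:
  Mine1–M: 65 × €3 = €195
  Mine2–M: 75 × €4 = €300
  Mine3–K: 25 × €3 = €75
  Mine3–L: 10 × €2 = €20
  Mine3–M: 10 × €8 = €80
  Mine3–N: 20 × €2 = €40
Total cost = €710.
The route Mine1→N is not used.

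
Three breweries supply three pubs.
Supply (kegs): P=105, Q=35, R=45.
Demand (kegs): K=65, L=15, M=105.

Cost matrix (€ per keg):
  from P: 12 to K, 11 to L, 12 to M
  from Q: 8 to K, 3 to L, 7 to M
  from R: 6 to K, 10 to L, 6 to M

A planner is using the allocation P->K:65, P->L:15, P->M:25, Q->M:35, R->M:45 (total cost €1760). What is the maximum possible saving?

45

Current plan cost = 65·12 + 15·11 + 25·12 + 35·7 + 45·6 = €1760.
Optimal plan:
  P–K: 20 × €12 = €240
  P–M: 85 × €12 = €1020
  Q–L: 15 × €3 = €45
  Q–M: 20 × €7 = €140
  R–K: 45 × €6 = €270
Optimal cost = €1715.
Saving = 1760 − 1715 = €45.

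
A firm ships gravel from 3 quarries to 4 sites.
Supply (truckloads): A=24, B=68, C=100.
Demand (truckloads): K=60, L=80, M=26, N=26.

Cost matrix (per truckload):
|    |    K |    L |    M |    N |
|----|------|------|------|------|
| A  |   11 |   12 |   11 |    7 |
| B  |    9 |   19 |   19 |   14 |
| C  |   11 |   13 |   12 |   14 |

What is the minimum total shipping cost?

One minimum-cost allocation:
  A→L: 6 × 12 = 72
  A→N: 18 × 7 = 126
  B→K: 60 × 9 = 540
  B→N: 8 × 14 = 112
  C→L: 74 × 13 = 962
  C→M: 26 × 12 = 312
Total = 72 + 126 + 540 + 112 + 962 + 312 = 2124.

2124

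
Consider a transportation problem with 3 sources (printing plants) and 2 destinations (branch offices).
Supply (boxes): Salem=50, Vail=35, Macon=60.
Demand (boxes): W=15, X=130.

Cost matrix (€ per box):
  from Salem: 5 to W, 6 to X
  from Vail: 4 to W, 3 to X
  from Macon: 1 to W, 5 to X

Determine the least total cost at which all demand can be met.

645

An optimal shipping plan:
  Salem–X: 50 × €6 = €300
  Vail–X: 35 × €3 = €105
  Macon–W: 15 × €1 = €15
  Macon–X: 45 × €5 = €225
Total = 300 + 105 + 15 + 225 = €645.
(Supply check: Salem ships 50; Vail ships 35; Macon ships 60.)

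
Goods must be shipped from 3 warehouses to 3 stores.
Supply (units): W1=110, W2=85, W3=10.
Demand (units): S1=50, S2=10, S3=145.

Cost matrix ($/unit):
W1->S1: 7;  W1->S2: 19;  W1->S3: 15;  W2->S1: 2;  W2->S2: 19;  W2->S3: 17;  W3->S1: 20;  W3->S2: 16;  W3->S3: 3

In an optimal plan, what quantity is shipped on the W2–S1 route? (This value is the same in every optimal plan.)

Solving gives:
  W1→S3: 110 × $15 = $1650
  W2→S1: 50 × $2 = $100
  W2→S2: 10 × $19 = $190
  W2→S3: 25 × $17 = $425
  W3→S3: 10 × $3 = $30
Total cost = $2395.
So W2→S1 carries 50 units.

50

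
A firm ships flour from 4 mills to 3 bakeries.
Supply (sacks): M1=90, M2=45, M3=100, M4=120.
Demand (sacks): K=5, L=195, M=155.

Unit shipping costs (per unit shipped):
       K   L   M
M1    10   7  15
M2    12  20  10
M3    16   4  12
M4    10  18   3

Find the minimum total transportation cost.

1900

An optimal shipping plan:
  M1 to L: 90 × 7 = 630
  M2 to K: 5 × 12 = 60
  M2 to L: 5 × 20 = 100
  M2 to M: 35 × 10 = 350
  M3 to L: 100 × 4 = 400
  M4 to M: 120 × 3 = 360
Total = 630 + 60 + 100 + 350 + 400 + 360 = 1900.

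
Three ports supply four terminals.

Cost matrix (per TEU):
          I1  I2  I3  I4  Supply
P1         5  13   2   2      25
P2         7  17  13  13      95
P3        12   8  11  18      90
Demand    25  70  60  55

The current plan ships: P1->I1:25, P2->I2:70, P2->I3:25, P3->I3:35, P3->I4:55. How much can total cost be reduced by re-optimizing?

1100

Current plan cost = 25·5 + 70·17 + 25·13 + 35·11 + 55·18 = 3015.
Optimal plan:
  P1–I4: 25 TEU
  P2–I1: 25 TEU
  P2–I3: 40 TEU
  P2–I4: 30 TEU
  P3–I2: 70 TEU
  P3–I3: 20 TEU
Optimal cost = 1915.
Saving = 3015 − 1915 = 1100.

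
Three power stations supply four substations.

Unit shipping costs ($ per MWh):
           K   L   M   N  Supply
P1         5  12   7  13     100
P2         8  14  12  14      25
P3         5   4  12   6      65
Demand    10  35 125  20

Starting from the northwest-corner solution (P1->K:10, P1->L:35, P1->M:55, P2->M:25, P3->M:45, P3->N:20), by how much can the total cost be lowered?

505

Current plan cost = 10·5 + 35·12 + 55·7 + 25·12 + 45·12 + 20·6 = $1815.
Optimal plan:
  P1–M: 100 × $7 = $700
  P2–M: 25 × $12 = $300
  P3–K: 10 × $5 = $50
  P3–L: 35 × $4 = $140
  P3–N: 20 × $6 = $120
Optimal cost = $1310.
Saving = 1815 − 1310 = $505.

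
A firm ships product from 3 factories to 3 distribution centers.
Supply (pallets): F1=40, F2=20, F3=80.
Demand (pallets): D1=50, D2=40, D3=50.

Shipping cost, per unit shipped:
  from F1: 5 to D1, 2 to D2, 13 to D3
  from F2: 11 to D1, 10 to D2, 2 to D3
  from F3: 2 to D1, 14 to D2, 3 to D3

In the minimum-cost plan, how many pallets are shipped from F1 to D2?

Optimal shipments:
  F1 to D2: 40 × 2 = 80
  F2 to D3: 20 × 2 = 40
  F3 to D1: 50 × 2 = 100
  F3 to D3: 30 × 3 = 90
Total cost = 310.
So F1→D2 carries 40 pallets.

40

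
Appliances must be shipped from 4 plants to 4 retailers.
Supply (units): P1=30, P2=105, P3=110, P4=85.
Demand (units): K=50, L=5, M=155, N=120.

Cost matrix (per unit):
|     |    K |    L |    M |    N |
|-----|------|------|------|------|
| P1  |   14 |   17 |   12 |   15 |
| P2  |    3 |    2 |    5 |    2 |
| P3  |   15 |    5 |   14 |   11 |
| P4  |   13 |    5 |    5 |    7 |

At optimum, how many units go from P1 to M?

The minimum-cost plan:
  P1→M: 30 × 12 = 360
  P2→K: 50 × 3 = 150
  P2→N: 55 × 2 = 110
  P3→L: 5 × 5 = 25
  P3→M: 40 × 14 = 560
  P3→N: 65 × 11 = 715
  P4→M: 85 × 5 = 425
Total cost = 2345.
So P1→M carries 30 units.

30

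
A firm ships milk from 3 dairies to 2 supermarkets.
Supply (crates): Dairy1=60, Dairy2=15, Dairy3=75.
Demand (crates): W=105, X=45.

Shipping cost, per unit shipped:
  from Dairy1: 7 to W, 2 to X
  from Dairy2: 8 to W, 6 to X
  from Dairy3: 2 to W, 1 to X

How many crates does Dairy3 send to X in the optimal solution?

Solving gives:
  Dairy1->W: 15 × 7 = 105
  Dairy1->X: 45 × 2 = 90
  Dairy2->W: 15 × 8 = 120
  Dairy3->W: 75 × 2 = 150
Total cost = 465.
The route Dairy3→X is not used.

0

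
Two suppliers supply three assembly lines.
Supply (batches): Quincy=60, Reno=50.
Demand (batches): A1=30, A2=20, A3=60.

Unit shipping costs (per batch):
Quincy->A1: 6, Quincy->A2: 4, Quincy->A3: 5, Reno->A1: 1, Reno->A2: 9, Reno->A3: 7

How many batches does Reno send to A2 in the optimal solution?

0

Optimal shipments:
  Quincy to A2: 20 × 4 = 80
  Quincy to A3: 40 × 5 = 200
  Reno to A1: 30 × 1 = 30
  Reno to A3: 20 × 7 = 140
Total cost = 450.
The route Reno→A2 is not used.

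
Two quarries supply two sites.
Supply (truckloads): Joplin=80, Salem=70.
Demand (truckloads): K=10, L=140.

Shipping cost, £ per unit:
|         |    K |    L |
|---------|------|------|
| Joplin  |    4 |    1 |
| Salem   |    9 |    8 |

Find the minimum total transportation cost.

One minimum-cost allocation:
  Joplin->L: 80 × £1 = £80
  Salem->K: 10 × £9 = £90
  Salem->L: 60 × £8 = £480
Total = 80 + 90 + 480 = £650.
(Supply check: Joplin ships 80; Salem ships 70.)

650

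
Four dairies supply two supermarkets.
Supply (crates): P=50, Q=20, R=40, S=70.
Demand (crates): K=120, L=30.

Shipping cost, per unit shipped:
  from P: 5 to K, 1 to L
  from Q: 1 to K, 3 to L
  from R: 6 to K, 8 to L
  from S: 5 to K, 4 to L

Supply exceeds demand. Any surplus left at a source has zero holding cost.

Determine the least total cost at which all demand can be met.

One minimum-cost allocation:
  P to K: 20 × 5 = 100
  P to L: 30 × 1 = 30
  Q to K: 20 × 1 = 20
  R to K: 10 × 6 = 60
  S to K: 70 × 5 = 350
Total = 100 + 30 + 20 + 60 + 350 = 560.
(Supply check: P ships 50; Q ships 20; R ships 10; S ships 70.)

560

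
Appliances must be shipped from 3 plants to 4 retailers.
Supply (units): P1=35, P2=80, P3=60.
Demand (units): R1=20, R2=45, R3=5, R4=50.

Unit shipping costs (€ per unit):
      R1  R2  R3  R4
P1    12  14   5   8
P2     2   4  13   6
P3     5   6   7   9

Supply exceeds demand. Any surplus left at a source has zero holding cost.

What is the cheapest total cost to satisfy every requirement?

615

A cheapest plan:
  P1–R3: 5 × €5 = €25
  P1–R4: 30 × €8 = €240
  P2–R1: 20 × €2 = €40
  P2–R2: 40 × €4 = €160
  P2–R4: 20 × €6 = €120
  P3–R2: 5 × €6 = €30
Total = 25 + 240 + 40 + 160 + 120 + 30 = €615.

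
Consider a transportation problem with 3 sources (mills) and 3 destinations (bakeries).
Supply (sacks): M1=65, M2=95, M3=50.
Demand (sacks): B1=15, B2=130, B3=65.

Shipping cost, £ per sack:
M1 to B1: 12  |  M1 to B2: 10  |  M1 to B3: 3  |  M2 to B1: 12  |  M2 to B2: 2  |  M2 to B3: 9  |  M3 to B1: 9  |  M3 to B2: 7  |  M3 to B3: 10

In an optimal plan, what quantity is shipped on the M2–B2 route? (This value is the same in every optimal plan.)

95

Solving gives:
  M1->B3: 65 × £3 = £195
  M2->B2: 95 × £2 = £190
  M3->B1: 15 × £9 = £135
  M3->B2: 35 × £7 = £245
Total cost = £765.
So M2→B2 carries 95 sacks.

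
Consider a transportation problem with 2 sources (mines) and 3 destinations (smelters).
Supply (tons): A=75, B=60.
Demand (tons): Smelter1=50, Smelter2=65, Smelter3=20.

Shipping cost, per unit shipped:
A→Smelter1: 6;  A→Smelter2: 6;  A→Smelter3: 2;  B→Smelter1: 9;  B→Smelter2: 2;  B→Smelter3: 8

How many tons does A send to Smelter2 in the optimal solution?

Optimal shipments:
  A->Smelter1: 50 × 6 = 300
  A->Smelter2: 5 × 6 = 30
  A->Smelter3: 20 × 2 = 40
  B->Smelter2: 60 × 2 = 120
Total cost = 490.
So A→Smelter2 carries 5 tons.

5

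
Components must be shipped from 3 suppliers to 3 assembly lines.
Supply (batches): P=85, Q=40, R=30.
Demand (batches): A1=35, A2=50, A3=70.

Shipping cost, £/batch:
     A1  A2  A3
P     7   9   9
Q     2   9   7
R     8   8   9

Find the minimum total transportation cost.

Optimal allocation:
  P–A2: 20 × £9 = £180
  P–A3: 65 × £9 = £585
  Q–A1: 35 × £2 = £70
  Q–A3: 5 × £7 = £35
  R–A2: 30 × £8 = £240
Total = 180 + 585 + 70 + 35 + 240 = £1110.

1110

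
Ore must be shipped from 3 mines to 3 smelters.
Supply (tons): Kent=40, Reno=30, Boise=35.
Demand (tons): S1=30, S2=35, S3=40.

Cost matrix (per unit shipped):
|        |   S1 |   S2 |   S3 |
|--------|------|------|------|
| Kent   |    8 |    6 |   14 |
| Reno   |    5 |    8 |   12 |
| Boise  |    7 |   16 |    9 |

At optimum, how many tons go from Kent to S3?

5

Solving gives:
  Kent to S2: 35 tons
  Kent to S3: 5 tons
  Reno to S1: 30 tons
  Boise to S3: 35 tons
Total cost = 745.
So Kent→S3 carries 5 tons.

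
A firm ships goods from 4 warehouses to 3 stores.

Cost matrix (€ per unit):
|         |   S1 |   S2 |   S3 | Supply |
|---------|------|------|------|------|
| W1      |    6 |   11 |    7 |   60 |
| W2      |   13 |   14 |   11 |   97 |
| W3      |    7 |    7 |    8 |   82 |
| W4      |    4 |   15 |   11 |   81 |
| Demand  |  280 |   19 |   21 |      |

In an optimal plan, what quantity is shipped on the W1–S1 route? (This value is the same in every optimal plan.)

60

The minimum-cost plan:
  W1 to S1: 60 × €6 = €360
  W2 to S1: 76 × €13 = €988
  W2 to S3: 21 × €11 = €231
  W3 to S1: 63 × €7 = €441
  W3 to S2: 19 × €7 = €133
  W4 to S1: 81 × €4 = €324
Total cost = €2477.
So W1→S1 carries 60 units.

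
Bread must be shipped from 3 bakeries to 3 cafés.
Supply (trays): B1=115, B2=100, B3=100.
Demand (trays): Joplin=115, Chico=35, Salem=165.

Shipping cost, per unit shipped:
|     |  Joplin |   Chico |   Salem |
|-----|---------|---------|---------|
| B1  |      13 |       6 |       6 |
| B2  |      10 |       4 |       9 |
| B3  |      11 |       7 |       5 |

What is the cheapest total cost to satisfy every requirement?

2280

Optimal allocation:
  B1->Salem: 115 × 6 = 690
  B2->Joplin: 65 × 10 = 650
  B2->Chico: 35 × 4 = 140
  B3->Joplin: 50 × 11 = 550
  B3->Salem: 50 × 5 = 250
Total = 690 + 650 + 140 + 550 + 250 = 2280.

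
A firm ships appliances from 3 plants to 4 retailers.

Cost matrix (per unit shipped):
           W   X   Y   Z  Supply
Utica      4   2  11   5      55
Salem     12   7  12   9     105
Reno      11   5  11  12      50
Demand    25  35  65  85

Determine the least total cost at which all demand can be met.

1685

A cheapest plan:
  Utica–W: 25 units
  Utica–X: 30 units
  Salem–Y: 20 units
  Salem–Z: 85 units
  Reno–X: 5 units
  Reno–Y: 45 units
Total cost = 1685.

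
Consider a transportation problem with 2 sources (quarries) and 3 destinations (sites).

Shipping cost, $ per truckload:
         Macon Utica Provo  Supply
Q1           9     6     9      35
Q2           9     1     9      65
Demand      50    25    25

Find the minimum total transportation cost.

An optimal shipping plan:
  Q1 to Macon: 35 × $9 = $315
  Q2 to Macon: 15 × $9 = $135
  Q2 to Utica: 25 × $1 = $25
  Q2 to Provo: 25 × $9 = $225
Total = 315 + 135 + 25 + 225 = $700.
(Supply check: Q1 ships 35; Q2 ships 65.)

700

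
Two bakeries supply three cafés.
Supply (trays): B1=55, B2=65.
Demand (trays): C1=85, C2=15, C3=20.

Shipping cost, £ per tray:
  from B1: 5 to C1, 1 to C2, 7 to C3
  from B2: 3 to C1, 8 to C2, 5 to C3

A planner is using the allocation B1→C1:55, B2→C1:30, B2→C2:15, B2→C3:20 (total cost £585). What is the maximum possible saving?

135

Current plan cost = 55·5 + 30·3 + 15·8 + 20·5 = £585.
Optimal plan:
  B1 to C1: 20 × £5 = £100
  B1 to C2: 15 × £1 = £15
  B1 to C3: 20 × £7 = £140
  B2 to C1: 65 × £3 = £195
Optimal cost = £450.
Saving = 585 − 450 = £135.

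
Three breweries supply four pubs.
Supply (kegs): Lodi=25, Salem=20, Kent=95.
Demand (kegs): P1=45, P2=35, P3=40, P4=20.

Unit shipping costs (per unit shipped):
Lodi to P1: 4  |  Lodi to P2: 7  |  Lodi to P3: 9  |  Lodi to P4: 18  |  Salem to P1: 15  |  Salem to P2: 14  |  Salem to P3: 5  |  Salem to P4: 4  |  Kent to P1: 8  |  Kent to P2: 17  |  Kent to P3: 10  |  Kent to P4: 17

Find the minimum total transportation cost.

Optimal allocation:
  Lodi->P2: 25 kegs
  Salem->P4: 20 kegs
  Kent->P1: 45 kegs
  Kent->P2: 10 kegs
  Kent->P3: 40 kegs
Total cost = 1185.
(Supply check: Lodi ships 25; Salem ships 20; Kent ships 95.)

1185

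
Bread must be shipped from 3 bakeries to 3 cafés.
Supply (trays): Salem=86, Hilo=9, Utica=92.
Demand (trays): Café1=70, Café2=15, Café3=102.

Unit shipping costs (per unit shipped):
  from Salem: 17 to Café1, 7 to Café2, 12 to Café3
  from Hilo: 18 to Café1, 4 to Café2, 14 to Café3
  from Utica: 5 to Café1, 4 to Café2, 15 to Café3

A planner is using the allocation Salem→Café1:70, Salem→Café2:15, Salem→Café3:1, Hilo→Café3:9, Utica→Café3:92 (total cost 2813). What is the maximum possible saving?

1140

Current plan cost = 70·17 + 15·7 + 1·12 + 9·14 + 92·15 = 2813.
Optimal plan:
  Salem to Café3: 86 × 12 = 1032
  Hilo to Café3: 9 × 14 = 126
  Utica to Café1: 70 × 5 = 350
  Utica to Café2: 15 × 4 = 60
  Utica to Café3: 7 × 15 = 105
Optimal cost = 1673.
Saving = 2813 − 1673 = 1140.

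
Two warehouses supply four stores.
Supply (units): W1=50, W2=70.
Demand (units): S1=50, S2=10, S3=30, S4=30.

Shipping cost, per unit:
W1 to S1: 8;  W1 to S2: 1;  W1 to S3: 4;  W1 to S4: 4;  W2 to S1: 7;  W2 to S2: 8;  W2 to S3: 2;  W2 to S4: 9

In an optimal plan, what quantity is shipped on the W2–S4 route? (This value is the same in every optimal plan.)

0

The minimum-cost plan:
  W1–S1: 10 × 8 = 80
  W1–S2: 10 × 1 = 10
  W1–S4: 30 × 4 = 120
  W2–S1: 40 × 7 = 280
  W2–S3: 30 × 2 = 60
Total cost = 550.
The route W2→S4 is not used.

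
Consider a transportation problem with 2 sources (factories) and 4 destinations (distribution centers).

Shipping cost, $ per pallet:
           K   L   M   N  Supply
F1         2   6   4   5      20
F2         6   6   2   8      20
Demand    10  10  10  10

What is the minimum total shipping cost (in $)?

Optimal allocation:
  F1–K: 10 × $2 = $20
  F1–N: 10 × $5 = $50
  F2–L: 10 × $6 = $60
  F2–M: 10 × $2 = $20
Total = 20 + 50 + 60 + 20 = $150.

150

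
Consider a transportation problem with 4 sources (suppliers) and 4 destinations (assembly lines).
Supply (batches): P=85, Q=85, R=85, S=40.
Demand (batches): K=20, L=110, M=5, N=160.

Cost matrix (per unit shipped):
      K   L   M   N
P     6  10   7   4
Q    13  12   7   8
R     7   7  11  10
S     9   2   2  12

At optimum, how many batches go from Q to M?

The minimum-cost plan:
  P to K: 5 × 6 = 30
  P to N: 80 × 4 = 320
  Q to M: 5 × 7 = 35
  Q to N: 80 × 8 = 640
  R to K: 15 × 7 = 105
  R to L: 70 × 7 = 490
  S to L: 40 × 2 = 80
Total cost = 1700.
So Q→M carries 5 batches.

5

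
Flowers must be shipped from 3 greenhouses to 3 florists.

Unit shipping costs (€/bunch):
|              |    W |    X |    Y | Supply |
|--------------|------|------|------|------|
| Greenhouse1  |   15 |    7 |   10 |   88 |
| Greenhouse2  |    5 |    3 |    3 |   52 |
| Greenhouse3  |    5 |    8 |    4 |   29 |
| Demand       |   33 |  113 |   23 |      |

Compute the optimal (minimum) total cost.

925

Optimal allocation:
  Greenhouse1→X: 88 × €7 = €616
  Greenhouse2→W: 4 × €5 = €20
  Greenhouse2→X: 25 × €3 = €75
  Greenhouse2→Y: 23 × €3 = €69
  Greenhouse3→W: 29 × €5 = €145
Total = 616 + 20 + 75 + 69 + 145 = €925.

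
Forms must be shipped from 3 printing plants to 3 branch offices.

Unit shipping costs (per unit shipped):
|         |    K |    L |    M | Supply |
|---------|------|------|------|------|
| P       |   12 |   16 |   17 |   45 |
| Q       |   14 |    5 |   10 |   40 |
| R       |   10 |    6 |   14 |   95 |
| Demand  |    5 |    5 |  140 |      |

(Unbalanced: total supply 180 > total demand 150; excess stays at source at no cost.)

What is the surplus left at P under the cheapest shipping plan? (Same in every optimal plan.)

An optimal plan:
  P–K: 5 boxes
  P–M: 10 boxes
  Q–M: 40 boxes
  R–L: 5 boxes
  R–M: 90 boxes
Total cost = 1920.
P ships 15 of its 45, leaving 30.

30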